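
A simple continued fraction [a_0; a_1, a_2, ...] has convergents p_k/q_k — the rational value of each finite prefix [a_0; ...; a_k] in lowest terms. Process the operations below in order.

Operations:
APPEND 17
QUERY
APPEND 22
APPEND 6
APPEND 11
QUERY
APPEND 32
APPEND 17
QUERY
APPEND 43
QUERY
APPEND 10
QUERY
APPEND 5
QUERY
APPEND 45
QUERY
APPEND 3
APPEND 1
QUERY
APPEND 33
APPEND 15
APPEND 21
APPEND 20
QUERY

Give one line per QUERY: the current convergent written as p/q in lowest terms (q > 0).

17/1
25312/1485
13833579/811586
595656148/34945851
5970395059/350270096
30447631443/1786296331
1376113809994/80733604991
5534902871419/324720716295
1185775242597493819/69566855116722260

APPEND 17: p_0 = 17·1 + 0 = 17, q_0 = 17·0 + 1 = 1 → 17/1
APPEND 22: p_1 = 22·17 + 1 = 375, q_1 = 22·1 + 0 = 22 → 375/22
APPEND 6: p_2 = 6·375 + 17 = 2267, q_2 = 6·22 + 1 = 133 → 2267/133
APPEND 11: p_3 = 11·2267 + 375 = 25312, q_3 = 11·133 + 22 = 1485 → 25312/1485
APPEND 32: p_4 = 32·25312 + 2267 = 812251, q_4 = 32·1485 + 133 = 47653 → 812251/47653
APPEND 17: p_5 = 17·812251 + 25312 = 13833579, q_5 = 17·47653 + 1485 = 811586 → 13833579/811586
APPEND 43: p_6 = 43·13833579 + 812251 = 595656148, q_6 = 43·811586 + 47653 = 34945851 → 595656148/34945851
APPEND 10: p_7 = 10·595656148 + 13833579 = 5970395059, q_7 = 10·34945851 + 811586 = 350270096 → 5970395059/350270096
APPEND 5: p_8 = 5·5970395059 + 595656148 = 30447631443, q_8 = 5·350270096 + 34945851 = 1786296331 → 30447631443/1786296331
APPEND 45: p_9 = 45·30447631443 + 5970395059 = 1376113809994, q_9 = 45·1786296331 + 350270096 = 80733604991 → 1376113809994/80733604991
APPEND 3: p_10 = 3·1376113809994 + 30447631443 = 4158789061425, q_10 = 3·80733604991 + 1786296331 = 243987111304 → 4158789061425/243987111304
APPEND 1: p_11 = 1·4158789061425 + 1376113809994 = 5534902871419, q_11 = 1·243987111304 + 80733604991 = 324720716295 → 5534902871419/324720716295
APPEND 33: p_12 = 33·5534902871419 + 4158789061425 = 186810583818252, q_12 = 33·324720716295 + 243987111304 = 10959770749039 → 186810583818252/10959770749039
APPEND 15: p_13 = 15·186810583818252 + 5534902871419 = 2807693660145199, q_13 = 15·10959770749039 + 324720716295 = 164721281951880 → 2807693660145199/164721281951880
APPEND 21: p_14 = 21·2807693660145199 + 186810583818252 = 59148377446867431, q_14 = 21·164721281951880 + 10959770749039 = 3470106691738519 → 59148377446867431/3470106691738519
APPEND 20: p_15 = 20·59148377446867431 + 2807693660145199 = 1185775242597493819, q_15 = 20·3470106691738519 + 164721281951880 = 69566855116722260 → 1185775242597493819/69566855116722260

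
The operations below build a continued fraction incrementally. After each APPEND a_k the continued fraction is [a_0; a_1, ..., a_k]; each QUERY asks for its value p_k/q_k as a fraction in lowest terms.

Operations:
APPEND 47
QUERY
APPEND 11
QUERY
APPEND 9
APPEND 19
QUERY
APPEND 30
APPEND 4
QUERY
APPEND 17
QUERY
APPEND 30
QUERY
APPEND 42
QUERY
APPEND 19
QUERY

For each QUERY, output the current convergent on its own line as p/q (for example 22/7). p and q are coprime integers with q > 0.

APPEND 47: p_0 = 47·1 + 0 = 47, q_0 = 47·0 + 1 = 1 → 47/1
APPEND 11: p_1 = 11·47 + 1 = 518, q_1 = 11·1 + 0 = 11 → 518/11
APPEND 9: p_2 = 9·518 + 47 = 4709, q_2 = 9·11 + 1 = 100 → 4709/100
APPEND 19: p_3 = 19·4709 + 518 = 89989, q_3 = 19·100 + 11 = 1911 → 89989/1911
APPEND 30: p_4 = 30·89989 + 4709 = 2704379, q_4 = 30·1911 + 100 = 57430 → 2704379/57430
APPEND 4: p_5 = 4·2704379 + 89989 = 10907505, q_5 = 4·57430 + 1911 = 231631 → 10907505/231631
APPEND 17: p_6 = 17·10907505 + 2704379 = 188131964, q_6 = 17·231631 + 57430 = 3995157 → 188131964/3995157
APPEND 30: p_7 = 30·188131964 + 10907505 = 5654866425, q_7 = 30·3995157 + 231631 = 120086341 → 5654866425/120086341
APPEND 42: p_8 = 42·5654866425 + 188131964 = 237692521814, q_8 = 42·120086341 + 3995157 = 5047621479 → 237692521814/5047621479
APPEND 19: p_9 = 19·237692521814 + 5654866425 = 4521812780891, q_9 = 19·5047621479 + 120086341 = 96024894442 → 4521812780891/96024894442

47/1
518/11
89989/1911
10907505/231631
188131964/3995157
5654866425/120086341
237692521814/5047621479
4521812780891/96024894442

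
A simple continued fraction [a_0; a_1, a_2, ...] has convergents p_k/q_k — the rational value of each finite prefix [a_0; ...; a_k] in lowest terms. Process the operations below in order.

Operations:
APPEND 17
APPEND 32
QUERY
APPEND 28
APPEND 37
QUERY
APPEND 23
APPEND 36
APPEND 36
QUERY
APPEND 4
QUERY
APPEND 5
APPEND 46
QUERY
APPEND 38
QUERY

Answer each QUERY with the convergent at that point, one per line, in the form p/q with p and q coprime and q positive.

APPEND 17: p_0 = 17·1 + 0 = 17, q_0 = 17·0 + 1 = 1 → 17/1
APPEND 32: p_1 = 32·17 + 1 = 545, q_1 = 32·1 + 0 = 32 → 545/32
APPEND 28: p_2 = 28·545 + 17 = 15277, q_2 = 28·32 + 1 = 897 → 15277/897
APPEND 37: p_3 = 37·15277 + 545 = 565794, q_3 = 37·897 + 32 = 33221 → 565794/33221
APPEND 23: p_4 = 23·565794 + 15277 = 13028539, q_4 = 23·33221 + 897 = 764980 → 13028539/764980
APPEND 36: p_5 = 36·13028539 + 565794 = 469593198, q_5 = 36·764980 + 33221 = 27572501 → 469593198/27572501
APPEND 36: p_6 = 36·469593198 + 13028539 = 16918383667, q_6 = 36·27572501 + 764980 = 993375016 → 16918383667/993375016
APPEND 4: p_7 = 4·16918383667 + 469593198 = 68143127866, q_7 = 4·993375016 + 27572501 = 4001072565 → 68143127866/4001072565
APPEND 5: p_8 = 5·68143127866 + 16918383667 = 357634022997, q_8 = 5·4001072565 + 993375016 = 20998737841 → 357634022997/20998737841
APPEND 46: p_9 = 46·357634022997 + 68143127866 = 16519308185728, q_9 = 46·20998737841 + 4001072565 = 969943013251 → 16519308185728/969943013251
APPEND 38: p_10 = 38·16519308185728 + 357634022997 = 628091345080661, q_10 = 38·969943013251 + 20998737841 = 36878833241379 → 628091345080661/36878833241379

545/32
565794/33221
16918383667/993375016
68143127866/4001072565
16519308185728/969943013251
628091345080661/36878833241379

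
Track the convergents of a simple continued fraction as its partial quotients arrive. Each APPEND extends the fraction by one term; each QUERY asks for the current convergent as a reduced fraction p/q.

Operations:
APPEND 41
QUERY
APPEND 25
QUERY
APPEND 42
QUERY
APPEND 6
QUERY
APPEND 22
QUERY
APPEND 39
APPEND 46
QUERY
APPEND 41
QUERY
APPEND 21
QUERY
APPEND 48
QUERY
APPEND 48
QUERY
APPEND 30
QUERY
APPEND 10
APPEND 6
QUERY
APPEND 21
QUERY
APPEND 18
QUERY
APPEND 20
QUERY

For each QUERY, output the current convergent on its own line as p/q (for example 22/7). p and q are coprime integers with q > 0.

41/1
1026/25
43133/1051
259824/6331
5759261/140333
10349825399/252188961
424567712362/10345226719
8926271785001/217501950060
428885613392410/10450438829599
20595435714620681/501838565770812
618291957052012840/15065607411953959
37839381994460507326/922013083523816371
800830536889905402927/19513432666685454193
14452789046012757760012/352163801083861991845
289856611457145060603167/7062789454343925291093

APPEND 41: p_0 = 41·1 + 0 = 41, q_0 = 41·0 + 1 = 1 → 41/1
APPEND 25: p_1 = 25·41 + 1 = 1026, q_1 = 25·1 + 0 = 25 → 1026/25
APPEND 42: p_2 = 42·1026 + 41 = 43133, q_2 = 42·25 + 1 = 1051 → 43133/1051
APPEND 6: p_3 = 6·43133 + 1026 = 259824, q_3 = 6·1051 + 25 = 6331 → 259824/6331
APPEND 22: p_4 = 22·259824 + 43133 = 5759261, q_4 = 22·6331 + 1051 = 140333 → 5759261/140333
APPEND 39: p_5 = 39·5759261 + 259824 = 224871003, q_5 = 39·140333 + 6331 = 5479318 → 224871003/5479318
APPEND 46: p_6 = 46·224871003 + 5759261 = 10349825399, q_6 = 46·5479318 + 140333 = 252188961 → 10349825399/252188961
APPEND 41: p_7 = 41·10349825399 + 224871003 = 424567712362, q_7 = 41·252188961 + 5479318 = 10345226719 → 424567712362/10345226719
APPEND 21: p_8 = 21·424567712362 + 10349825399 = 8926271785001, q_8 = 21·10345226719 + 252188961 = 217501950060 → 8926271785001/217501950060
APPEND 48: p_9 = 48·8926271785001 + 424567712362 = 428885613392410, q_9 = 48·217501950060 + 10345226719 = 10450438829599 → 428885613392410/10450438829599
APPEND 48: p_10 = 48·428885613392410 + 8926271785001 = 20595435714620681, q_10 = 48·10450438829599 + 217501950060 = 501838565770812 → 20595435714620681/501838565770812
APPEND 30: p_11 = 30·20595435714620681 + 428885613392410 = 618291957052012840, q_11 = 30·501838565770812 + 10450438829599 = 15065607411953959 → 618291957052012840/15065607411953959
APPEND 10: p_12 = 10·618291957052012840 + 20595435714620681 = 6203515006234749081, q_12 = 10·15065607411953959 + 501838565770812 = 151157912685310402 → 6203515006234749081/151157912685310402
APPEND 6: p_13 = 6·6203515006234749081 + 618291957052012840 = 37839381994460507326, q_13 = 6·151157912685310402 + 15065607411953959 = 922013083523816371 → 37839381994460507326/922013083523816371
APPEND 21: p_14 = 21·37839381994460507326 + 6203515006234749081 = 800830536889905402927, q_14 = 21·922013083523816371 + 151157912685310402 = 19513432666685454193 → 800830536889905402927/19513432666685454193
APPEND 18: p_15 = 18·800830536889905402927 + 37839381994460507326 = 14452789046012757760012, q_15 = 18·19513432666685454193 + 922013083523816371 = 352163801083861991845 → 14452789046012757760012/352163801083861991845
APPEND 20: p_16 = 20·14452789046012757760012 + 800830536889905402927 = 289856611457145060603167, q_16 = 20·352163801083861991845 + 19513432666685454193 = 7062789454343925291093 → 289856611457145060603167/7062789454343925291093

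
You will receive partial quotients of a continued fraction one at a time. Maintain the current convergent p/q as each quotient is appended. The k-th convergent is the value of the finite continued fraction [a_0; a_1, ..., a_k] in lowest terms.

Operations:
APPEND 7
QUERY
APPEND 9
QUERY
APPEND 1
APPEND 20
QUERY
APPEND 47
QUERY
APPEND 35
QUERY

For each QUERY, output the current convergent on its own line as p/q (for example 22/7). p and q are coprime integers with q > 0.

7/1
64/9
1484/209
69819/9833
2445149/344364

APPEND 7: p_0 = 7·1 + 0 = 7, q_0 = 7·0 + 1 = 1 → 7/1
APPEND 9: p_1 = 9·7 + 1 = 64, q_1 = 9·1 + 0 = 9 → 64/9
APPEND 1: p_2 = 1·64 + 7 = 71, q_2 = 1·9 + 1 = 10 → 71/10
APPEND 20: p_3 = 20·71 + 64 = 1484, q_3 = 20·10 + 9 = 209 → 1484/209
APPEND 47: p_4 = 47·1484 + 71 = 69819, q_4 = 47·209 + 10 = 9833 → 69819/9833
APPEND 35: p_5 = 35·69819 + 1484 = 2445149, q_5 = 35·9833 + 209 = 344364 → 2445149/344364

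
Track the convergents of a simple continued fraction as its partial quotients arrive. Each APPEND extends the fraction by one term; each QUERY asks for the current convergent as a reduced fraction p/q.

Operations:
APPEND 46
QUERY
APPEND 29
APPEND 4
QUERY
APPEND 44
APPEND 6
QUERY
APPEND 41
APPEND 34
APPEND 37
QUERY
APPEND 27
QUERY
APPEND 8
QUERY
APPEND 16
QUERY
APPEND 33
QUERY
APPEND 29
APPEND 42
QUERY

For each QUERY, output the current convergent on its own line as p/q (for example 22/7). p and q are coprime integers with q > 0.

APPEND 46: p_0 = 46·1 + 0 = 46, q_0 = 46·0 + 1 = 1 → 46/1
APPEND 29: p_1 = 29·46 + 1 = 1335, q_1 = 29·1 + 0 = 29 → 1335/29
APPEND 4: p_2 = 4·1335 + 46 = 5386, q_2 = 4·29 + 1 = 117 → 5386/117
APPEND 44: p_3 = 44·5386 + 1335 = 238319, q_3 = 44·117 + 29 = 5177 → 238319/5177
APPEND 6: p_4 = 6·238319 + 5386 = 1435300, q_4 = 6·5177 + 117 = 31179 → 1435300/31179
APPEND 41: p_5 = 41·1435300 + 238319 = 59085619, q_5 = 41·31179 + 5177 = 1283516 → 59085619/1283516
APPEND 34: p_6 = 34·59085619 + 1435300 = 2010346346, q_6 = 34·1283516 + 31179 = 43670723 → 2010346346/43670723
APPEND 37: p_7 = 37·2010346346 + 59085619 = 74441900421, q_7 = 37·43670723 + 1283516 = 1617100267 → 74441900421/1617100267
APPEND 27: p_8 = 27·74441900421 + 2010346346 = 2011941657713, q_8 = 27·1617100267 + 43670723 = 43705377932 → 2011941657713/43705377932
APPEND 8: p_9 = 8·2011941657713 + 74441900421 = 16169975162125, q_9 = 8·43705377932 + 1617100267 = 351260123723 → 16169975162125/351260123723
APPEND 16: p_10 = 16·16169975162125 + 2011941657713 = 260731544251713, q_10 = 16·351260123723 + 43705377932 = 5663867357500 → 260731544251713/5663867357500
APPEND 33: p_11 = 33·260731544251713 + 16169975162125 = 8620310935468654, q_11 = 33·5663867357500 + 351260123723 = 187258882921223 → 8620310935468654/187258882921223
APPEND 29: p_12 = 29·8620310935468654 + 260731544251713 = 250249748672842679, q_12 = 29·187258882921223 + 5663867357500 = 5436171472072967 → 250249748672842679/5436171472072967
APPEND 42: p_13 = 42·250249748672842679 + 8620310935468654 = 10519109755194861172, q_13 = 42·5436171472072967 + 187258882921223 = 228506460709985837 → 10519109755194861172/228506460709985837

46/1
5386/117
1435300/31179
74441900421/1617100267
2011941657713/43705377932
16169975162125/351260123723
260731544251713/5663867357500
8620310935468654/187258882921223
10519109755194861172/228506460709985837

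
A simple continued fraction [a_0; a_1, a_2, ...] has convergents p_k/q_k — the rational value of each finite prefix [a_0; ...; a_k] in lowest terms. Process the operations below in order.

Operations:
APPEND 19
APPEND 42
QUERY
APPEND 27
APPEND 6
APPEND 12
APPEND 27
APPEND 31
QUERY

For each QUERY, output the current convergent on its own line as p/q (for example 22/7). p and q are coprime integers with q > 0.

APPEND 19: p_0 = 19·1 + 0 = 19, q_0 = 19·0 + 1 = 1 → 19/1
APPEND 42: p_1 = 42·19 + 1 = 799, q_1 = 42·1 + 0 = 42 → 799/42
APPEND 27: p_2 = 27·799 + 19 = 21592, q_2 = 27·42 + 1 = 1135 → 21592/1135
APPEND 6: p_3 = 6·21592 + 799 = 130351, q_3 = 6·1135 + 42 = 6852 → 130351/6852
APPEND 12: p_4 = 12·130351 + 21592 = 1585804, q_4 = 12·6852 + 1135 = 83359 → 1585804/83359
APPEND 27: p_5 = 27·1585804 + 130351 = 42947059, q_5 = 27·83359 + 6852 = 2257545 → 42947059/2257545
APPEND 31: p_6 = 31·42947059 + 1585804 = 1332944633, q_6 = 31·2257545 + 83359 = 70067254 → 1332944633/70067254

799/42
1332944633/70067254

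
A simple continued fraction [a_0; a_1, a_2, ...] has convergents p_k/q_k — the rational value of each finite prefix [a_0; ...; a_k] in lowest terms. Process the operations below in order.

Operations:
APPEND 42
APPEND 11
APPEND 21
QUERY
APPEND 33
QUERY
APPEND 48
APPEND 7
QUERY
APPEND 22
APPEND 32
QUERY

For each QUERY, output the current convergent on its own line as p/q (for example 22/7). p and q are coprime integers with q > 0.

9765/232
322708/7667
108820951/2585403
77214762423/1834493051

APPEND 42: p_0 = 42·1 + 0 = 42, q_0 = 42·0 + 1 = 1 → 42/1
APPEND 11: p_1 = 11·42 + 1 = 463, q_1 = 11·1 + 0 = 11 → 463/11
APPEND 21: p_2 = 21·463 + 42 = 9765, q_2 = 21·11 + 1 = 232 → 9765/232
APPEND 33: p_3 = 33·9765 + 463 = 322708, q_3 = 33·232 + 11 = 7667 → 322708/7667
APPEND 48: p_4 = 48·322708 + 9765 = 15499749, q_4 = 48·7667 + 232 = 368248 → 15499749/368248
APPEND 7: p_5 = 7·15499749 + 322708 = 108820951, q_5 = 7·368248 + 7667 = 2585403 → 108820951/2585403
APPEND 22: p_6 = 22·108820951 + 15499749 = 2409560671, q_6 = 22·2585403 + 368248 = 57247114 → 2409560671/57247114
APPEND 32: p_7 = 32·2409560671 + 108820951 = 77214762423, q_7 = 32·57247114 + 2585403 = 1834493051 → 77214762423/1834493051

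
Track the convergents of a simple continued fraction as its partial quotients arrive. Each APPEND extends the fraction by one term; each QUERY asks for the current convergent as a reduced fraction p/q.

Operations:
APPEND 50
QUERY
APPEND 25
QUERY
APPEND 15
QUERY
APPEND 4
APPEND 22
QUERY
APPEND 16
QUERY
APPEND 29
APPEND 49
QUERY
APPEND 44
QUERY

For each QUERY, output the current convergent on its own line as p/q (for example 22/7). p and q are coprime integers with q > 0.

50/1
1251/25
18815/376
1702057/34014
27309423/545753
38917400299/777727452
1713159288480/34235868739

APPEND 50: p_0 = 50·1 + 0 = 50, q_0 = 50·0 + 1 = 1 → 50/1
APPEND 25: p_1 = 25·50 + 1 = 1251, q_1 = 25·1 + 0 = 25 → 1251/25
APPEND 15: p_2 = 15·1251 + 50 = 18815, q_2 = 15·25 + 1 = 376 → 18815/376
APPEND 4: p_3 = 4·18815 + 1251 = 76511, q_3 = 4·376 + 25 = 1529 → 76511/1529
APPEND 22: p_4 = 22·76511 + 18815 = 1702057, q_4 = 22·1529 + 376 = 34014 → 1702057/34014
APPEND 16: p_5 = 16·1702057 + 76511 = 27309423, q_5 = 16·34014 + 1529 = 545753 → 27309423/545753
APPEND 29: p_6 = 29·27309423 + 1702057 = 793675324, q_6 = 29·545753 + 34014 = 15860851 → 793675324/15860851
APPEND 49: p_7 = 49·793675324 + 27309423 = 38917400299, q_7 = 49·15860851 + 545753 = 777727452 → 38917400299/777727452
APPEND 44: p_8 = 44·38917400299 + 793675324 = 1713159288480, q_8 = 44·777727452 + 15860851 = 34235868739 → 1713159288480/34235868739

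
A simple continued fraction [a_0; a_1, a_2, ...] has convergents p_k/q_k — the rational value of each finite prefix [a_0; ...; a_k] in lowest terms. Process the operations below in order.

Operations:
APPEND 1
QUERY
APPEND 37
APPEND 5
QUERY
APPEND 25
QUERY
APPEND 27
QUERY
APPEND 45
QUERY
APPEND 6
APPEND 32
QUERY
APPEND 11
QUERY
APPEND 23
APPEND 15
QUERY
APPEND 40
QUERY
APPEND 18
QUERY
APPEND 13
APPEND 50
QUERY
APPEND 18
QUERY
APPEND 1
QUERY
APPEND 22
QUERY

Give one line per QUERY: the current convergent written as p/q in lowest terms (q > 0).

APPEND 1: p_0 = 1·1 + 0 = 1, q_0 = 1·0 + 1 = 1 → 1/1
APPEND 37: p_1 = 37·1 + 1 = 38, q_1 = 37·1 + 0 = 37 → 38/37
APPEND 5: p_2 = 5·38 + 1 = 191, q_2 = 5·37 + 1 = 186 → 191/186
APPEND 25: p_3 = 25·191 + 38 = 4813, q_3 = 25·186 + 37 = 4687 → 4813/4687
APPEND 27: p_4 = 27·4813 + 191 = 130142, q_4 = 27·4687 + 186 = 126735 → 130142/126735
APPEND 45: p_5 = 45·130142 + 4813 = 5861203, q_5 = 45·126735 + 4687 = 5707762 → 5861203/5707762
APPEND 6: p_6 = 6·5861203 + 130142 = 35297360, q_6 = 6·5707762 + 126735 = 34373307 → 35297360/34373307
APPEND 32: p_7 = 32·35297360 + 5861203 = 1135376723, q_7 = 32·34373307 + 5707762 = 1105653586 → 1135376723/1105653586
APPEND 11: p_8 = 11·1135376723 + 35297360 = 12524441313, q_8 = 11·1105653586 + 34373307 = 12196562753 → 12524441313/12196562753
APPEND 23: p_9 = 23·12524441313 + 1135376723 = 289197526922, q_9 = 23·12196562753 + 1105653586 = 281626596905 → 289197526922/281626596905
APPEND 15: p_10 = 15·289197526922 + 12524441313 = 4350487345143, q_10 = 15·281626596905 + 12196562753 = 4236595516328 → 4350487345143/4236595516328
APPEND 40: p_11 = 40·4350487345143 + 289197526922 = 174308691332642, q_11 = 40·4236595516328 + 281626596905 = 169745447250025 → 174308691332642/169745447250025
APPEND 18: p_12 = 18·174308691332642 + 4350487345143 = 3141906931332699, q_12 = 18·169745447250025 + 4236595516328 = 3059654646016778 → 3141906931332699/3059654646016778
APPEND 13: p_13 = 13·3141906931332699 + 174308691332642 = 41019098798657729, q_13 = 13·3059654646016778 + 169745447250025 = 39945255845468139 → 41019098798657729/39945255845468139
APPEND 50: p_14 = 50·41019098798657729 + 3141906931332699 = 2054096846864219149, q_14 = 50·39945255845468139 + 3059654646016778 = 2000322446919423728 → 2054096846864219149/2000322446919423728
APPEND 18: p_15 = 18·2054096846864219149 + 41019098798657729 = 37014762342354602411, q_15 = 18·2000322446919423728 + 39945255845468139 = 36045749300395095243 → 37014762342354602411/36045749300395095243
APPEND 1: p_16 = 1·37014762342354602411 + 2054096846864219149 = 39068859189218821560, q_16 = 1·36045749300395095243 + 2000322446919423728 = 38046071747314518971 → 39068859189218821560/38046071747314518971
APPEND 22: p_17 = 22·39068859189218821560 + 37014762342354602411 = 896529664505168676731, q_17 = 22·38046071747314518971 + 36045749300395095243 = 873059327741314512605 → 896529664505168676731/873059327741314512605

1/1
191/186
4813/4687
130142/126735
5861203/5707762
1135376723/1105653586
12524441313/12196562753
4350487345143/4236595516328
174308691332642/169745447250025
3141906931332699/3059654646016778
2054096846864219149/2000322446919423728
37014762342354602411/36045749300395095243
39068859189218821560/38046071747314518971
896529664505168676731/873059327741314512605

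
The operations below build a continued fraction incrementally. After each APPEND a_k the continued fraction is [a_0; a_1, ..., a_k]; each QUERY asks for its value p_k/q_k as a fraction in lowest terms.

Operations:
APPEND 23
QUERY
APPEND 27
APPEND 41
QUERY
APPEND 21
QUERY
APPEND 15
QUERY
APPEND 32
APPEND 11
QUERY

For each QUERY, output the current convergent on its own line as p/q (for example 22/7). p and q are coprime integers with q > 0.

23/1
25525/1108
536647/23295
8075230/350533
2856459307/123994394

APPEND 23: p_0 = 23·1 + 0 = 23, q_0 = 23·0 + 1 = 1 → 23/1
APPEND 27: p_1 = 27·23 + 1 = 622, q_1 = 27·1 + 0 = 27 → 622/27
APPEND 41: p_2 = 41·622 + 23 = 25525, q_2 = 41·27 + 1 = 1108 → 25525/1108
APPEND 21: p_3 = 21·25525 + 622 = 536647, q_3 = 21·1108 + 27 = 23295 → 536647/23295
APPEND 15: p_4 = 15·536647 + 25525 = 8075230, q_4 = 15·23295 + 1108 = 350533 → 8075230/350533
APPEND 32: p_5 = 32·8075230 + 536647 = 258944007, q_5 = 32·350533 + 23295 = 11240351 → 258944007/11240351
APPEND 11: p_6 = 11·258944007 + 8075230 = 2856459307, q_6 = 11·11240351 + 350533 = 123994394 → 2856459307/123994394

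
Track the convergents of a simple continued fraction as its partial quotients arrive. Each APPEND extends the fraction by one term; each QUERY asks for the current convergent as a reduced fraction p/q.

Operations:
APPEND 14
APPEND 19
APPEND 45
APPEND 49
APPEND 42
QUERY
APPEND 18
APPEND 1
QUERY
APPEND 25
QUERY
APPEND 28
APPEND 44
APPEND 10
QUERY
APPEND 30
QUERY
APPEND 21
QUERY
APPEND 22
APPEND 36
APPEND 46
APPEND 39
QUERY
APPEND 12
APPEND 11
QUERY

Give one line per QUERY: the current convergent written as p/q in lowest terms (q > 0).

APPEND 14: p_0 = 14·1 + 0 = 14, q_0 = 14·0 + 1 = 1 → 14/1
APPEND 19: p_1 = 19·14 + 1 = 267, q_1 = 19·1 + 0 = 19 → 267/19
APPEND 45: p_2 = 45·267 + 14 = 12029, q_2 = 45·19 + 1 = 856 → 12029/856
APPEND 49: p_3 = 49·12029 + 267 = 589688, q_3 = 49·856 + 19 = 41963 → 589688/41963
APPEND 42: p_4 = 42·589688 + 12029 = 24778925, q_4 = 42·41963 + 856 = 1763302 → 24778925/1763302
APPEND 18: p_5 = 18·24778925 + 589688 = 446610338, q_5 = 18·1763302 + 41963 = 31781399 → 446610338/31781399
APPEND 1: p_6 = 1·446610338 + 24778925 = 471389263, q_6 = 1·31781399 + 1763302 = 33544701 → 471389263/33544701
APPEND 25: p_7 = 25·471389263 + 446610338 = 12231341913, q_7 = 25·33544701 + 31781399 = 870398924 → 12231341913/870398924
APPEND 28: p_8 = 28·12231341913 + 471389263 = 342948962827, q_8 = 28·870398924 + 33544701 = 24404714573 → 342948962827/24404714573
APPEND 44: p_9 = 44·342948962827 + 12231341913 = 15101985706301, q_9 = 44·24404714573 + 870398924 = 1074677840136 → 15101985706301/1074677840136
APPEND 10: p_10 = 10·15101985706301 + 342948962827 = 151362806025837, q_10 = 10·1074677840136 + 24404714573 = 10771183115933 → 151362806025837/10771183115933
APPEND 30: p_11 = 30·151362806025837 + 15101985706301 = 4555986166481411, q_11 = 30·10771183115933 + 1074677840136 = 324210171318126 → 4555986166481411/324210171318126
APPEND 21: p_12 = 21·4555986166481411 + 151362806025837 = 95827072302135468, q_12 = 21·324210171318126 + 10771183115933 = 6819184780796579 → 95827072302135468/6819184780796579
APPEND 22: p_13 = 22·95827072302135468 + 4555986166481411 = 2112751576813461707, q_13 = 22·6819184780796579 + 324210171318126 = 150346275348842864 → 2112751576813461707/150346275348842864
APPEND 36: p_14 = 36·2112751576813461707 + 95827072302135468 = 76154883837586756920, q_14 = 36·150346275348842864 + 6819184780796579 = 5419285097339139683 → 76154883837586756920/5419285097339139683
APPEND 46: p_15 = 46·76154883837586756920 + 2112751576813461707 = 3505237408105804280027, q_15 = 46·5419285097339139683 + 150346275348842864 = 249437460752949268282 → 3505237408105804280027/249437460752949268282
APPEND 39: p_16 = 39·3505237408105804280027 + 76154883837586756920 = 136780413799963953677973, q_16 = 39·249437460752949268282 + 5419285097339139683 = 9733480254462360602681 → 136780413799963953677973/9733480254462360602681
APPEND 12: p_17 = 12·136780413799963953677973 + 3505237408105804280027 = 1644870203007673248415703, q_17 = 12·9733480254462360602681 + 249437460752949268282 = 117051200514301276500454 → 1644870203007673248415703/117051200514301276500454
APPEND 11: p_18 = 11·1644870203007673248415703 + 136780413799963953677973 = 18230352646884369686250706, q_18 = 11·117051200514301276500454 + 9733480254462360602681 = 1297296685911776402107675 → 18230352646884369686250706/1297296685911776402107675

24778925/1763302
471389263/33544701
12231341913/870398924
151362806025837/10771183115933
4555986166481411/324210171318126
95827072302135468/6819184780796579
136780413799963953677973/9733480254462360602681
18230352646884369686250706/1297296685911776402107675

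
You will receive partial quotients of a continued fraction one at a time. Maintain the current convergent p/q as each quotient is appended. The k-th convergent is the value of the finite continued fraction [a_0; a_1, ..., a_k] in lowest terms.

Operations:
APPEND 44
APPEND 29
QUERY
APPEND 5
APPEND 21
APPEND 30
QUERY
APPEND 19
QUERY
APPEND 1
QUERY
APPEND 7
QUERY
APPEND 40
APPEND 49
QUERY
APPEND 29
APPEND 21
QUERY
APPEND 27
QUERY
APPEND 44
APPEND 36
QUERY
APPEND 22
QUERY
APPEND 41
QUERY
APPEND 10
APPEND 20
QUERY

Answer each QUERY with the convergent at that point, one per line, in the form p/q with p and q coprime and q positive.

1277/29
4095009/92996
77941457/1770019
82036466/1863015
652196719/14811124
1282977552793/29135901899
783165875213476/17785380625865
21182711149700075/481050812361401
33602791143782304011/763105811295351725
740194227619672705018/16809511869622265459
30381566123550363209749/689953092465808235544
6121498675386016459259909/139016761823019900653524

APPEND 44: p_0 = 44·1 + 0 = 44, q_0 = 44·0 + 1 = 1 → 44/1
APPEND 29: p_1 = 29·44 + 1 = 1277, q_1 = 29·1 + 0 = 29 → 1277/29
APPEND 5: p_2 = 5·1277 + 44 = 6429, q_2 = 5·29 + 1 = 146 → 6429/146
APPEND 21: p_3 = 21·6429 + 1277 = 136286, q_3 = 21·146 + 29 = 3095 → 136286/3095
APPEND 30: p_4 = 30·136286 + 6429 = 4095009, q_4 = 30·3095 + 146 = 92996 → 4095009/92996
APPEND 19: p_5 = 19·4095009 + 136286 = 77941457, q_5 = 19·92996 + 3095 = 1770019 → 77941457/1770019
APPEND 1: p_6 = 1·77941457 + 4095009 = 82036466, q_6 = 1·1770019 + 92996 = 1863015 → 82036466/1863015
APPEND 7: p_7 = 7·82036466 + 77941457 = 652196719, q_7 = 7·1863015 + 1770019 = 14811124 → 652196719/14811124
APPEND 40: p_8 = 40·652196719 + 82036466 = 26169905226, q_8 = 40·14811124 + 1863015 = 594307975 → 26169905226/594307975
APPEND 49: p_9 = 49·26169905226 + 652196719 = 1282977552793, q_9 = 49·594307975 + 14811124 = 29135901899 → 1282977552793/29135901899
APPEND 29: p_10 = 29·1282977552793 + 26169905226 = 37232518936223, q_10 = 29·29135901899 + 594307975 = 845535463046 → 37232518936223/845535463046
APPEND 21: p_11 = 21·37232518936223 + 1282977552793 = 783165875213476, q_11 = 21·845535463046 + 29135901899 = 17785380625865 → 783165875213476/17785380625865
APPEND 27: p_12 = 27·783165875213476 + 37232518936223 = 21182711149700075, q_12 = 27·17785380625865 + 845535463046 = 481050812361401 → 21182711149700075/481050812361401
APPEND 44: p_13 = 44·21182711149700075 + 783165875213476 = 932822456462016776, q_13 = 44·481050812361401 + 17785380625865 = 21184021124527509 → 932822456462016776/21184021124527509
APPEND 36: p_14 = 36·932822456462016776 + 21182711149700075 = 33602791143782304011, q_14 = 36·21184021124527509 + 481050812361401 = 763105811295351725 → 33602791143782304011/763105811295351725
APPEND 22: p_15 = 22·33602791143782304011 + 932822456462016776 = 740194227619672705018, q_15 = 22·763105811295351725 + 21184021124527509 = 16809511869622265459 → 740194227619672705018/16809511869622265459
APPEND 41: p_16 = 41·740194227619672705018 + 33602791143782304011 = 30381566123550363209749, q_16 = 41·16809511869622265459 + 763105811295351725 = 689953092465808235544 → 30381566123550363209749/689953092465808235544
APPEND 10: p_17 = 10·30381566123550363209749 + 740194227619672705018 = 304555855463123304802508, q_17 = 10·689953092465808235544 + 16809511869622265459 = 6916340436527704620899 → 304555855463123304802508/6916340436527704620899
APPEND 20: p_18 = 20·304555855463123304802508 + 30381566123550363209749 = 6121498675386016459259909, q_18 = 20·6916340436527704620899 + 689953092465808235544 = 139016761823019900653524 → 6121498675386016459259909/139016761823019900653524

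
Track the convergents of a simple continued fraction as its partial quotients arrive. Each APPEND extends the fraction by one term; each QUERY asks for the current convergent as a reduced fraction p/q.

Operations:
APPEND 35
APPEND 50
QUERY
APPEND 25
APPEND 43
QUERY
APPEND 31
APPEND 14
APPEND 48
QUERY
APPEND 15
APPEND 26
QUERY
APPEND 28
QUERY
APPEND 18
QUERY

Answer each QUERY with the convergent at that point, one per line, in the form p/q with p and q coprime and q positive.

1751/50
1885581/53843
39458868421/1126752896
15449759420561/441169802030
433185967643098/12369679189499
7812797176996325/223095395213012

APPEND 35: p_0 = 35·1 + 0 = 35, q_0 = 35·0 + 1 = 1 → 35/1
APPEND 50: p_1 = 50·35 + 1 = 1751, q_1 = 50·1 + 0 = 50 → 1751/50
APPEND 25: p_2 = 25·1751 + 35 = 43810, q_2 = 25·50 + 1 = 1251 → 43810/1251
APPEND 43: p_3 = 43·43810 + 1751 = 1885581, q_3 = 43·1251 + 50 = 53843 → 1885581/53843
APPEND 31: p_4 = 31·1885581 + 43810 = 58496821, q_4 = 31·53843 + 1251 = 1670384 → 58496821/1670384
APPEND 14: p_5 = 14·58496821 + 1885581 = 820841075, q_5 = 14·1670384 + 53843 = 23439219 → 820841075/23439219
APPEND 48: p_6 = 48·820841075 + 58496821 = 39458868421, q_6 = 48·23439219 + 1670384 = 1126752896 → 39458868421/1126752896
APPEND 15: p_7 = 15·39458868421 + 820841075 = 592703867390, q_7 = 15·1126752896 + 23439219 = 16924732659 → 592703867390/16924732659
APPEND 26: p_8 = 26·592703867390 + 39458868421 = 15449759420561, q_8 = 26·16924732659 + 1126752896 = 441169802030 → 15449759420561/441169802030
APPEND 28: p_9 = 28·15449759420561 + 592703867390 = 433185967643098, q_9 = 28·441169802030 + 16924732659 = 12369679189499 → 433185967643098/12369679189499
APPEND 18: p_10 = 18·433185967643098 + 15449759420561 = 7812797176996325, q_10 = 18·12369679189499 + 441169802030 = 223095395213012 → 7812797176996325/223095395213012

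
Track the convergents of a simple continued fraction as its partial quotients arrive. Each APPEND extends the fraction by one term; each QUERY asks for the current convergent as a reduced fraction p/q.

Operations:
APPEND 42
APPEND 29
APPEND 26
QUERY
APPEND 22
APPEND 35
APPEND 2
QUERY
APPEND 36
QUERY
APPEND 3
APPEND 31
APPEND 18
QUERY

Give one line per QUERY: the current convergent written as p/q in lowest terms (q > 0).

APPEND 42: p_0 = 42·1 + 0 = 42, q_0 = 42·0 + 1 = 1 → 42/1
APPEND 29: p_1 = 29·42 + 1 = 1219, q_1 = 29·1 + 0 = 29 → 1219/29
APPEND 26: p_2 = 26·1219 + 42 = 31736, q_2 = 26·29 + 1 = 755 → 31736/755
APPEND 22: p_3 = 22·31736 + 1219 = 699411, q_3 = 22·755 + 29 = 16639 → 699411/16639
APPEND 35: p_4 = 35·699411 + 31736 = 24511121, q_4 = 35·16639 + 755 = 583120 → 24511121/583120
APPEND 2: p_5 = 2·24511121 + 699411 = 49721653, q_5 = 2·583120 + 16639 = 1182879 → 49721653/1182879
APPEND 36: p_6 = 36·49721653 + 24511121 = 1814490629, q_6 = 36·1182879 + 583120 = 43166764 → 1814490629/43166764
APPEND 3: p_7 = 3·1814490629 + 49721653 = 5493193540, q_7 = 3·43166764 + 1182879 = 130683171 → 5493193540/130683171
APPEND 31: p_8 = 31·5493193540 + 1814490629 = 172103490369, q_8 = 31·130683171 + 43166764 = 4094345065 → 172103490369/4094345065
APPEND 18: p_9 = 18·172103490369 + 5493193540 = 3103356020182, q_9 = 18·4094345065 + 130683171 = 73828894341 → 3103356020182/73828894341

31736/755
49721653/1182879
1814490629/43166764
3103356020182/73828894341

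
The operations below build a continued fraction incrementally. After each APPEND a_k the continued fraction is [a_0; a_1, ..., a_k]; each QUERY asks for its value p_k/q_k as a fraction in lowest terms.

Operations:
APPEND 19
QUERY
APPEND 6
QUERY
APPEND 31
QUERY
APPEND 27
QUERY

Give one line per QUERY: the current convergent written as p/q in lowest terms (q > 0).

19/1
115/6
3584/187
96883/5055

APPEND 19: p_0 = 19·1 + 0 = 19, q_0 = 19·0 + 1 = 1 → 19/1
APPEND 6: p_1 = 6·19 + 1 = 115, q_1 = 6·1 + 0 = 6 → 115/6
APPEND 31: p_2 = 31·115 + 19 = 3584, q_2 = 31·6 + 1 = 187 → 3584/187
APPEND 27: p_3 = 27·3584 + 115 = 96883, q_3 = 27·187 + 6 = 5055 → 96883/5055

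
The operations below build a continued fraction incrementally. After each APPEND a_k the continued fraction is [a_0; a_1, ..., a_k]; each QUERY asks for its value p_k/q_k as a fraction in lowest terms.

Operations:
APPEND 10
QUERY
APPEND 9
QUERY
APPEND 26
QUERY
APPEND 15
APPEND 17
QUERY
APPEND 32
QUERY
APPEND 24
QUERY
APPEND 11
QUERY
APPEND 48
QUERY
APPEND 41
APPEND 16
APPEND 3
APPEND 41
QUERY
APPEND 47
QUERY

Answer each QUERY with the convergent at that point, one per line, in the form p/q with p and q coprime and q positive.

APPEND 10: p_0 = 10·1 + 0 = 10, q_0 = 10·0 + 1 = 1 → 10/1
APPEND 9: p_1 = 9·10 + 1 = 91, q_1 = 9·1 + 0 = 9 → 91/9
APPEND 26: p_2 = 26·91 + 10 = 2376, q_2 = 26·9 + 1 = 235 → 2376/235
APPEND 15: p_3 = 15·2376 + 91 = 35731, q_3 = 15·235 + 9 = 3534 → 35731/3534
APPEND 17: p_4 = 17·35731 + 2376 = 609803, q_4 = 17·3534 + 235 = 60313 → 609803/60313
APPEND 32: p_5 = 32·609803 + 35731 = 19549427, q_5 = 32·60313 + 3534 = 1933550 → 19549427/1933550
APPEND 24: p_6 = 24·19549427 + 609803 = 469796051, q_6 = 24·1933550 + 60313 = 46465513 → 469796051/46465513
APPEND 11: p_7 = 11·469796051 + 19549427 = 5187305988, q_7 = 11·46465513 + 1933550 = 513054193 → 5187305988/513054193
APPEND 48: p_8 = 48·5187305988 + 469796051 = 249460483475, q_8 = 48·513054193 + 46465513 = 24673066777 → 249460483475/24673066777
APPEND 41: p_9 = 41·249460483475 + 5187305988 = 10233067128463, q_9 = 41·24673066777 + 513054193 = 1012108792050 → 10233067128463/1012108792050
APPEND 16: p_10 = 16·10233067128463 + 249460483475 = 163978534538883, q_10 = 16·1012108792050 + 24673066777 = 16218413739577 → 163978534538883/16218413739577
APPEND 3: p_11 = 3·163978534538883 + 10233067128463 = 502168670745112, q_11 = 3·16218413739577 + 1012108792050 = 49667350010781 → 502168670745112/49667350010781
APPEND 41: p_12 = 41·502168670745112 + 163978534538883 = 20752894035088475, q_12 = 41·49667350010781 + 16218413739577 = 2052579764181598 → 20752894035088475/2052579764181598
APPEND 47: p_13 = 47·20752894035088475 + 502168670745112 = 975888188319903437, q_13 = 47·2052579764181598 + 49667350010781 = 96520916266545887 → 975888188319903437/96520916266545887

10/1
91/9
2376/235
609803/60313
19549427/1933550
469796051/46465513
5187305988/513054193
249460483475/24673066777
20752894035088475/2052579764181598
975888188319903437/96520916266545887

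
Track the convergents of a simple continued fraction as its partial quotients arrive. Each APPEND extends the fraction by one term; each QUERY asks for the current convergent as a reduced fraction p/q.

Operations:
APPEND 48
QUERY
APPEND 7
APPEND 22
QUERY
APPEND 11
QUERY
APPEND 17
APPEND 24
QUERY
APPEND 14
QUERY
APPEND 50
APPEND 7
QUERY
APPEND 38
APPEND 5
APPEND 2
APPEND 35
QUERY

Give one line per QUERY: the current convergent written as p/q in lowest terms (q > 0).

APPEND 48: p_0 = 48·1 + 0 = 48, q_0 = 48·0 + 1 = 1 → 48/1
APPEND 7: p_1 = 7·48 + 1 = 337, q_1 = 7·1 + 0 = 7 → 337/7
APPEND 22: p_2 = 22·337 + 48 = 7462, q_2 = 22·7 + 1 = 155 → 7462/155
APPEND 11: p_3 = 11·7462 + 337 = 82419, q_3 = 11·155 + 7 = 1712 → 82419/1712
APPEND 17: p_4 = 17·82419 + 7462 = 1408585, q_4 = 17·1712 + 155 = 29259 → 1408585/29259
APPEND 24: p_5 = 24·1408585 + 82419 = 33888459, q_5 = 24·29259 + 1712 = 703928 → 33888459/703928
APPEND 14: p_6 = 14·33888459 + 1408585 = 475847011, q_6 = 14·703928 + 29259 = 9884251 → 475847011/9884251
APPEND 50: p_7 = 50·475847011 + 33888459 = 23826239009, q_7 = 50·9884251 + 703928 = 494916478 → 23826239009/494916478
APPEND 7: p_8 = 7·23826239009 + 475847011 = 167259520074, q_8 = 7·494916478 + 9884251 = 3474299597 → 167259520074/3474299597
APPEND 38: p_9 = 38·167259520074 + 23826239009 = 6379688001821, q_9 = 38·3474299597 + 494916478 = 132518301164 → 6379688001821/132518301164
APPEND 5: p_10 = 5·6379688001821 + 167259520074 = 32065699529179, q_10 = 5·132518301164 + 3474299597 = 666065805417 → 32065699529179/666065805417
APPEND 2: p_11 = 2·32065699529179 + 6379688001821 = 70511087060179, q_11 = 2·666065805417 + 132518301164 = 1464649911998 → 70511087060179/1464649911998
APPEND 35: p_12 = 35·70511087060179 + 32065699529179 = 2499953746635444, q_12 = 35·1464649911998 + 666065805417 = 51928812725347 → 2499953746635444/51928812725347

48/1
7462/155
82419/1712
33888459/703928
475847011/9884251
167259520074/3474299597
2499953746635444/51928812725347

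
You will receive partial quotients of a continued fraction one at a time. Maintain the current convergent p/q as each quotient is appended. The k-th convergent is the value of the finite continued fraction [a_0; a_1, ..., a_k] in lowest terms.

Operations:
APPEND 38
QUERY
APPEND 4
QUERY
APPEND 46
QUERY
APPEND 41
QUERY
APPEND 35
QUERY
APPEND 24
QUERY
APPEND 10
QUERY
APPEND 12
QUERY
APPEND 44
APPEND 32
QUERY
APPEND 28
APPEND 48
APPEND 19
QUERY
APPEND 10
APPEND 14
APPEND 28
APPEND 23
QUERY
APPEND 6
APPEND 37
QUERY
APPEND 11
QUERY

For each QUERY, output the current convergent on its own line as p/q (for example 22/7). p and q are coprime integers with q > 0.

APPEND 38: p_0 = 38·1 + 0 = 38, q_0 = 38·0 + 1 = 1 → 38/1
APPEND 4: p_1 = 4·38 + 1 = 153, q_1 = 4·1 + 0 = 4 → 153/4
APPEND 46: p_2 = 46·153 + 38 = 7076, q_2 = 46·4 + 1 = 185 → 7076/185
APPEND 41: p_3 = 41·7076 + 153 = 290269, q_3 = 41·185 + 4 = 7589 → 290269/7589
APPEND 35: p_4 = 35·290269 + 7076 = 10166491, q_4 = 35·7589 + 185 = 265800 → 10166491/265800
APPEND 24: p_5 = 24·10166491 + 290269 = 244286053, q_5 = 24·265800 + 7589 = 6386789 → 244286053/6386789
APPEND 10: p_6 = 10·244286053 + 10166491 = 2453027021, q_6 = 10·6386789 + 265800 = 64133690 → 2453027021/64133690
APPEND 12: p_7 = 12·2453027021 + 244286053 = 29680610305, q_7 = 12·64133690 + 6386789 = 775991069 → 29680610305/775991069
APPEND 44: p_8 = 44·29680610305 + 2453027021 = 1308399880441, q_8 = 44·775991069 + 64133690 = 34207740726 → 1308399880441/34207740726
APPEND 32: p_9 = 32·1308399880441 + 29680610305 = 41898476784417, q_9 = 32·34207740726 + 775991069 = 1095423694301 → 41898476784417/1095423694301
APPEND 28: p_10 = 28·41898476784417 + 1308399880441 = 1174465749844117, q_10 = 28·1095423694301 + 34207740726 = 30706071181154 → 1174465749844117/30706071181154
APPEND 48: p_11 = 48·1174465749844117 + 41898476784417 = 56416254469302033, q_11 = 48·30706071181154 + 1095423694301 = 1474986840389693 → 56416254469302033/1474986840389693
APPEND 19: p_12 = 19·56416254469302033 + 1174465749844117 = 1073083300666582744, q_12 = 19·1474986840389693 + 30706071181154 = 28055456038585321 → 1073083300666582744/28055456038585321
APPEND 10: p_13 = 10·1073083300666582744 + 56416254469302033 = 10787249261135129473, q_13 = 10·28055456038585321 + 1474986840389693 = 282029547226242903 → 10787249261135129473/282029547226242903
APPEND 14: p_14 = 14·10787249261135129473 + 1073083300666582744 = 152094572956558395366, q_14 = 14·282029547226242903 + 28055456038585321 = 3976469117205985963 → 152094572956558395366/3976469117205985963
APPEND 28: p_15 = 28·152094572956558395366 + 10787249261135129473 = 4269435292044770199721, q_15 = 28·3976469117205985963 + 282029547226242903 = 111623164828993849867 → 4269435292044770199721/111623164828993849867
APPEND 23: p_16 = 23·4269435292044770199721 + 152094572956558395366 = 98349106289986272988949, q_16 = 23·111623164828993849867 + 3976469117205985963 = 2571309260184064532904 → 98349106289986272988949/2571309260184064532904
APPEND 6: p_17 = 6·98349106289986272988949 + 4269435292044770199721 = 594364073031962408133415, q_17 = 6·2571309260184064532904 + 111623164828993849867 = 15539478725933381047291 → 594364073031962408133415/15539478725933381047291
APPEND 37: p_18 = 37·594364073031962408133415 + 98349106289986272988949 = 22089819808472595373925304, q_18 = 37·15539478725933381047291 + 2571309260184064532904 = 577532022119719163282671 → 22089819808472595373925304/577532022119719163282671
APPEND 11: p_19 = 11·22089819808472595373925304 + 594364073031962408133415 = 243582381966230511521311759, q_19 = 11·577532022119719163282671 + 15539478725933381047291 = 6368391722042844177156672 → 243582381966230511521311759/6368391722042844177156672

38/1
153/4
7076/185
290269/7589
10166491/265800
244286053/6386789
2453027021/64133690
29680610305/775991069
41898476784417/1095423694301
1073083300666582744/28055456038585321
98349106289986272988949/2571309260184064532904
22089819808472595373925304/577532022119719163282671
243582381966230511521311759/6368391722042844177156672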